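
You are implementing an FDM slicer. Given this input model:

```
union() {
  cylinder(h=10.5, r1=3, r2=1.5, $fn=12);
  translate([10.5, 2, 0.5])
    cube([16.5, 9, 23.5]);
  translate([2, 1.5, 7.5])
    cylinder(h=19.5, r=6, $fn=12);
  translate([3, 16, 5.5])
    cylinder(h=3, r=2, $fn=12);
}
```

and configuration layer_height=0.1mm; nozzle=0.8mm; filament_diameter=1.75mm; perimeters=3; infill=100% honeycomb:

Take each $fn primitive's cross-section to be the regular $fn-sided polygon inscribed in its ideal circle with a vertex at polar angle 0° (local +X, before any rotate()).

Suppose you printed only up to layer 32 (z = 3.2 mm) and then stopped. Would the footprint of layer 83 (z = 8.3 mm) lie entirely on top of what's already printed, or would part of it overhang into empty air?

Compare the two slices. At z = 3.2: the cone: at t=0.305 of its height the radius interpolates to r₁+(r₂−r₁)t = 2.543, giving a regular 12-gon of that circumradius (area = (12/2)·2.543²·sin(360°/12) = 19.40 mm²); the cube at (10.5, 2) is present — its section is the full 16.5×9 rectangle (area 148.50 mm²); the cylinder at (2, 1.5) does not reach this height (z outside [7.5, 27]); the cylinder at (3, 16) does not reach this height (z outside [5.5, 8.5]); Combining (union): the 2 present regions are separate (no shared area or edge), so areas and boundary lengths simply add and each stays a separate island — area = 167.90 mm². At z = 8.3: the cone: at t=0.790 of its height the radius interpolates to r₁+(r₂−r₁)t = 1.814, giving a regular 12-gon of that circumradius (area = (12/2)·1.814²·sin(360°/12) = 9.87 mm²); the 16.5×9 cube at (10.5, 2) contributes its full rectangle (area 148.50 mm²); the r=6 cylinder at (2, 1.5) contributes a regular 12-gon of circumradius 6 (area = (12/2)·6.000²·sin(360°/12) = 108.00 mm²); the r=2 cylinder at (3, 16) gives a regular 12-gon of circumradius 2 (constant along its height) (area = (12/2)·2.000²·sin(360°/12) = 12.00 mm²); Combining (union): the regions partially overlap — summed areas 278.37 mm² minus the doubly-counted overlap 9.87 mm² gives 268.50 mm² — area = 268.50 mm². Checking containment: at z = 8.3 the cross-section extends beyond the z = 3.2 cross-section by about 100.60 mm².

part overhangs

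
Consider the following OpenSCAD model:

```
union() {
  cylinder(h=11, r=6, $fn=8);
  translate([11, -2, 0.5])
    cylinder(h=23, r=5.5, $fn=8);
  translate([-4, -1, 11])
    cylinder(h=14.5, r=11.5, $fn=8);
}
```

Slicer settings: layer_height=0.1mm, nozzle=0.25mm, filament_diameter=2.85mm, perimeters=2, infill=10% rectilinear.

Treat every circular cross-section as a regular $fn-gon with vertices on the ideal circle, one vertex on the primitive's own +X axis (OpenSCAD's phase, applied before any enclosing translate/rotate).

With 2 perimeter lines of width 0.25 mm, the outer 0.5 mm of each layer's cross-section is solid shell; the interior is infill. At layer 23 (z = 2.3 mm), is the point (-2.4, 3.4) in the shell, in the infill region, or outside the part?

At z = 2.3 mm: the r=6 cylinder gives a regular 8-gon of circumradius 6 (constant along its height); the r=5.5 cylinder at (11, -2) contributes a regular 8-gon of circumradius 5.5; the cylinder at (-4, -1) does not reach this height (z outside [11, 25.5]); Merging all regions: the 2 present regions are separate (no shared area or edge), so areas and boundary lengths simply add and each stays a separate island — 2 connected regions. Overall, the cross-section has 2 separate islands. The nearest boundary edge runs (-4.24, 4.24)→(0.00, 6.00); distance from the point to it = 1.48 mm. (Shell/infill is judged within the island containing the point — the largest one.) The point is inside the cross-section and 1.48 mm from the nearest boundary — more than the 0.5 mm shell width (2 × 0.25), so it's in the infill interior.

infill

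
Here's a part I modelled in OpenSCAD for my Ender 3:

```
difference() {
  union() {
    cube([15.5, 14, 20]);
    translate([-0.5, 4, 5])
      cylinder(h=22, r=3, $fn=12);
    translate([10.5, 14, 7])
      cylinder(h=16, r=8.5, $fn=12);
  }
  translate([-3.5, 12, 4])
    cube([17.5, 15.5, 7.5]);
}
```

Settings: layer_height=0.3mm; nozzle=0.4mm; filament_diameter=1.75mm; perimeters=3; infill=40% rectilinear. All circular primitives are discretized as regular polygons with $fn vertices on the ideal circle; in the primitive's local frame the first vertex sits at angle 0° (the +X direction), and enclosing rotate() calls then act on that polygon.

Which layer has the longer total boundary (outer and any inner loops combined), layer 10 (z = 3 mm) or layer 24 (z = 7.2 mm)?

Layer 10 (z = 3): the cube (footprint 15.5×14) is included at this height (perimeter 59.00 mm); the cylinder at (-0.5, 4) does not reach this height (z outside [5, 27]); the cylinder at (10.5, 14) does not reach this height (z outside [7, 23]); Combining (union): only the 15.5×14 cube is present, so the union is just that shape — boundary = 59.00 mm; the cube at (-3.5, 12) is absent (z outside [4, 11.5]); After the difference (first − rest): none of the subtracted shapes is present at this height, so the result so far is unchanged — boundary = 59.00 mm. So its perimeter = 59.00 mm. Layer 24 (z = 7.2): the 15.5×14 cube contributes its full rectangle (perimeter 59.00 mm); the r=3 cylinder at (-0.5, 4) gives a regular 12-gon of circumradius 3 (constant along its height) (perimeter = 2·12·3.000·sin(180°/12) = 18.63 mm); the r=8.5 cylinder at (10.5, 14) contributes a regular 12-gon of circumradius 8.5 (perimeter = 2·12·8.500·sin(180°/12) = 52.80 mm); Combining (union): the regions partially overlap (shared area 103.70 mm²), so the edge portions inside another operand are dropped and the merged outline is re-measured after clipping — boundary = 77.65 mm; the cube at (-3.5, 12) (footprint 17.5×15.5) is included at this height (perimeter 66.00 mm); After the difference (first − rest): starting from the result so far, the 17.5×15.5 cube at (-3.5, 12) partially overlaps it — only the 110.30 mm² overlap (of its 271.25 mm²) is removed, clipping the outline — boundary = 80.39 mm. So its perimeter = 80.39 mm. Layer 24 is larger (80.39 vs 59.00 mm).

layer 24 (z = 7.2 mm)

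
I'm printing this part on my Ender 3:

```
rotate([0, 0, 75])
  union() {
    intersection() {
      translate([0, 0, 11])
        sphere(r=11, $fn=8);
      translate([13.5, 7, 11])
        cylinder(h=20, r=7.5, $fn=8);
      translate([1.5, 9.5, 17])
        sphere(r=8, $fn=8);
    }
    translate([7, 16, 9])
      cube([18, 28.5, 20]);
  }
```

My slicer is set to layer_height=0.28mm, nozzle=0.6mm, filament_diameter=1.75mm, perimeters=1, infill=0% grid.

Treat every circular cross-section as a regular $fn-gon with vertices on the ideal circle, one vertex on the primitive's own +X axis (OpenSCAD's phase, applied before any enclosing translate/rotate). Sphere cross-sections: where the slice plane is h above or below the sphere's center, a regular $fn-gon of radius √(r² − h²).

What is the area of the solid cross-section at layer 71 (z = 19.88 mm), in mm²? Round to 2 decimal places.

At z = 19.88 mm: the r=11 sphere contributes a regular 8-gon of circumradius √(11²−8.88²) = 6.492 (area = (8/2)·6.492²·sin(360°/8) = 119.21 mm²); the r=7.5 cylinder at (13.5, 7) gives a regular 8-gon of circumradius 7.5 (constant along its height) (area = (8/2)·7.500²·sin(360°/8) = 159.10 mm²); the r=8 sphere at (1.5, 9.5) slices to a regular 8-gon of circumradius 7.464 (√(r²−h²) with h=2.88 from center) (area = (8/2)·7.464²·sin(360°/8) = 157.56 mm²); After intersecting: the r=7.5 cylinder at (13.5, 7) does not overlap the r=11 sphere (empty); the r=8 sphere at (1.5, 9.5) does not overlap the running intersection (empty) — nothing remains; the 18×28.5 cube at (7, 16) contributes its full rectangle (area 513.00 mm²); Merging all regions: only the 18×28.5 cube at (7, 16) is present, so the union is just that shape — area = 513.00 mm²; (rotated 75° about Z; rotation is an isometry so areas/perimeters/island counts are preserved). Overall, the cross-section is a single solid region. Net area = 513.00 mm².

513.00 mm²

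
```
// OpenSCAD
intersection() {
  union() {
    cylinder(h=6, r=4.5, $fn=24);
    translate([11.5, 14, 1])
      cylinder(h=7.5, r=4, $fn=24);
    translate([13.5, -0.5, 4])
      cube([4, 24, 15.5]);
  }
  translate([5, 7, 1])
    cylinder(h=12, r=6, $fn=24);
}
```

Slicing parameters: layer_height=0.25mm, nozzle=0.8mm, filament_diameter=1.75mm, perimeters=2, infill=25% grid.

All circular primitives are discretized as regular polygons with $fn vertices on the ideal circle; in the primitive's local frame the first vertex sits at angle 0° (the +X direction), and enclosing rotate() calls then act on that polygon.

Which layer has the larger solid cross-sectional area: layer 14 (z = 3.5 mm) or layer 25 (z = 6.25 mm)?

layer 14 (z = 3.5 mm)

Layer 14 (z = 3.5): the r=4.5 cylinder contributes a regular 24-gon of circumradius 4.5 (area = (24/2)·4.500²·sin(360°/24) = 62.89 mm²); the r=4 cylinder at (11.5, 14) contributes a regular 24-gon of circumradius 4 (area = (24/2)·4.000²·sin(360°/24) = 49.69 mm²); the cube at (13.5, -0.5) is not intersected at this z (z outside [4, 19.5]); Taking the union: the 2 present regions are separate (no shared area or edge), so areas and boundary lengths simply add and each stays a separate island — area = 112.59 mm²; the r=6 cylinder at (5, 7) contributes a regular 24-gon of circumradius 6 (area = (24/2)·6.000²·sin(360°/24) = 111.81 mm²); After intersecting: the r=6 cylinder at (5, 7) partially overlaps the result so far; clipping to the common part keeps 8.00 mm² — area = 8.00 mm². So its area = 8.00 mm². Layer 25 (z = 6.25): the cylinder is absent (z outside [0, 6]); the cylinder at (11.5, 14): section is a regular 24-gon, circumradius r=4 (area = (24/2)·4.000²·sin(360°/24) = 49.69 mm²); the cube at (13.5, -0.5) (footprint 4×24) is included at this height (area 96.00 mm²); Merging all regions: the regions partially overlap — summed areas 145.69 mm² minus the doubly-counted overlap 9.64 mm² gives 136.06 mm² — area = 136.06 mm²; the r=6 cylinder at (5, 7) gives a regular 24-gon of circumradius 6 (constant along its height) (area = (24/2)·6.000²·sin(360°/24) = 111.81 mm²); Keeping only the common overlap: the r=6 cylinder at (5, 7) partially overlaps that combined region; clipping to the common part keeps 0.71 mm² — area = 0.71 mm². So its area = 0.71 mm². Layer 14 is larger (8.00 vs 0.71 mm²).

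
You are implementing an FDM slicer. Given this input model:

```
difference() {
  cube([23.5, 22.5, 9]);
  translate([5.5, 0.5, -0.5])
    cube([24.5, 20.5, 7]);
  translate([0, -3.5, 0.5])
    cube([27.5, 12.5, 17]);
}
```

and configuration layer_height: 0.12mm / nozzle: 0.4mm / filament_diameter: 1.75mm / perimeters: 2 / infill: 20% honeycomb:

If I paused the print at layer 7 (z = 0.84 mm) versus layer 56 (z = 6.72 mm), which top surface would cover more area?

Layer 7 (z = 0.84): the cube (footprint 23.5×22.5) is included at this height (area 528.75 mm²); the cube at (5.5, 0.5) (footprint 24.5×20.5) is included at this height (area 502.25 mm²); the cube at (0, -3.5) is present — its section is the full 27.5×12.5 rectangle (area 343.75 mm²); Subtracting the remaining from the first: starting from the 23.5×22.5 cube (528.75 mm²), the 24.5×20.5 cube at (5.5, 0.5) partially overlaps it — only the 369.00 mm² overlap (of its 502.25 mm²) is removed, clipping the outline; the 27.5×12.5 cube at (0, -3.5) partially overlaps it — only the 58.50 mm² overlap (of its 343.75 mm²) is removed, clipping the outline — area = 101.25 mm². So its area = 101.25 mm². Layer 56 (z = 6.72): the cube (footprint 23.5×22.5) is included at this height (area 528.75 mm²); the cube at (5.5, 0.5) does not reach this height (z outside [-0.5, 6.5]); the cube at (0, -3.5) (footprint 27.5×12.5) is included at this height (area 343.75 mm²); Subtracting the remaining from the first: starting from the 23.5×22.5 cube (528.75 mm²), the 27.5×12.5 cube at (0, -3.5) partially overlaps it — only the 211.50 mm² overlap (of its 343.75 mm²) is removed, clipping the outline — area = 317.25 mm². So its area = 317.25 mm². Layer 56 is larger (317.25 vs 101.25 mm²).

layer 56 (z = 6.72 mm)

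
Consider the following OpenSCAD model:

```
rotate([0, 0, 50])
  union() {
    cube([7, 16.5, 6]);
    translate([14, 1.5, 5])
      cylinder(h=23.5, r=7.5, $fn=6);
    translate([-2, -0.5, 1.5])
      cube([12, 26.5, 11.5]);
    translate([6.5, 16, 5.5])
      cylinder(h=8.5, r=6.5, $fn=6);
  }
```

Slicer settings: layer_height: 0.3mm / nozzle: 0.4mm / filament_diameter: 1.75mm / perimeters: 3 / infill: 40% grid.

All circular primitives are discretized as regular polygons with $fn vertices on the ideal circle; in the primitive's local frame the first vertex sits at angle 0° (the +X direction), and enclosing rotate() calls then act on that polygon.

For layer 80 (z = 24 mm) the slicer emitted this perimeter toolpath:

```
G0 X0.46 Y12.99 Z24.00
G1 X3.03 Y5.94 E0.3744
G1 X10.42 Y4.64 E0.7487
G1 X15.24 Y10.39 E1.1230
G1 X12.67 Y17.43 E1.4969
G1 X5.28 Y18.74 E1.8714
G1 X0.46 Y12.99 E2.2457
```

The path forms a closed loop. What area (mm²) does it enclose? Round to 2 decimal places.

Apply the shoelace formula to the sequence of (X, Y) vertices; enclosed area = 146.23 mm².

146.23 mm²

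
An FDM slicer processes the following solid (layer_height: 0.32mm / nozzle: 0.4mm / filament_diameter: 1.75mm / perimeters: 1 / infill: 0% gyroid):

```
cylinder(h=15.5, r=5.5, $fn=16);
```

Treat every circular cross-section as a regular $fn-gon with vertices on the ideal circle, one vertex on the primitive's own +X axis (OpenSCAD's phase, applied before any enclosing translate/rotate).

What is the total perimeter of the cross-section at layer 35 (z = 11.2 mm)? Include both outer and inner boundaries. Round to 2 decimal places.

34.34 mm

At z = 11.2 mm: the cylinder: section is a regular 16-gon, circumradius r=5.5 (perimeter = 2·16·5.500·sin(180°/16) = 34.34 mm). Overall, the cross-section is a single solid region. Total boundary length (outer) = 34.34 mm.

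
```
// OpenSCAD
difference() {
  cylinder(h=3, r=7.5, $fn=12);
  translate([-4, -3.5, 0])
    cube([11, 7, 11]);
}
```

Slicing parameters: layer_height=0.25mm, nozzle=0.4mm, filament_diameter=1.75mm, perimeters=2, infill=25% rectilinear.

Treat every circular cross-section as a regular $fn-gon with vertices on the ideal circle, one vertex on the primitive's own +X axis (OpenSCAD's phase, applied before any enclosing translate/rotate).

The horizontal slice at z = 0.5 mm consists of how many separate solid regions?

At z = 0.5 mm: the r=7.5 cylinder contributes a regular 12-gon of circumradius 7.5; the cube at (-4, -3.5) (footprint 11×7) is included at this height; Taking the first minus the rest: starting from the r=7.5 cylinder, the 11×7 cube at (-4, -3.5) partially overlaps it — only the 76.28 mm² overlap (of its 77.00 mm²) is removed, clipping the outline — 2 connected regions. The result has 2 disconnected regions.

2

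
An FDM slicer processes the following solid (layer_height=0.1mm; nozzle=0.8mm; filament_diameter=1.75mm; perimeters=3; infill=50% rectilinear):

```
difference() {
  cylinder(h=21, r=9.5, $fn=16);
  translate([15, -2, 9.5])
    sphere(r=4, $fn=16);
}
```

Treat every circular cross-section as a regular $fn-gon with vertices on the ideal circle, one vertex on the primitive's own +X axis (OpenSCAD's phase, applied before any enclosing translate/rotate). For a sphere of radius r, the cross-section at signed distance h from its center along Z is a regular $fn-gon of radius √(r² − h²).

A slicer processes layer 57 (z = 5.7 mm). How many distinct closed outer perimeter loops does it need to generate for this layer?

At z = 5.7 mm: the r=9.5 cylinder gives a regular 16-gon of circumradius 9.5 (constant along its height); the sphere at (15, -2): section is a regular 16-gon, circumradius = √(r²−h²) = √(4²−3.8²) = 1.249; After the difference (first − rest): starting from the r=9.5 cylinder, the r=4 sphere at (15, -2) misses the remaining region (no effect) — 1 connected region. The result has 1 disconnected region.

1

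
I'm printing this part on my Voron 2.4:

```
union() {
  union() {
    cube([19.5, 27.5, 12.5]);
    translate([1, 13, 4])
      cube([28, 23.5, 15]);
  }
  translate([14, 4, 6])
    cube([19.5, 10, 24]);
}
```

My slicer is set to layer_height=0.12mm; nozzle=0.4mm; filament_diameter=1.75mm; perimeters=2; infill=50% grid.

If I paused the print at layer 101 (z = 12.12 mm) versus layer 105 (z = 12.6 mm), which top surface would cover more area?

layer 101 (z = 12.12 mm)

Layer 101 (z = 12.12): the 19.5×27.5 cube contributes its full rectangle (area 536.25 mm²); the cube at (1, 13) (footprint 28×23.5) is included at this height (area 658.00 mm²); Combining (union): the regions partially overlap — summed areas 1194.25 mm² minus the doubly-counted overlap 268.25 mm² gives 926.00 mm² — area = 926.00 mm²; the cube at (14, 4) is present — its section is the full 19.5×10 rectangle (area 195.00 mm²); Combining (union): the regions partially overlap — summed areas 1121.00 mm² minus the doubly-counted overlap 64.50 mm² gives 1056.50 mm² — area = 1056.50 mm². So its area = 1056.50 mm². Layer 105 (z = 12.6): the cube is not intersected at this z (z outside [0, 12.5]); the cube at (1, 13) (footprint 28×23.5) is included at this height (area 658.00 mm²); Combining (union): only the 28×23.5 cube at (1, 13) is present, so the union is just that shape — area = 658.00 mm²; the cube at (14, 4) is present — its section is the full 19.5×10 rectangle (area 195.00 mm²); Merging all regions: the regions partially overlap — summed areas 853.00 mm² minus the doubly-counted overlap 15.00 mm² gives 838.00 mm² — area = 838.00 mm². So its area = 838.00 mm². Layer 101 is larger (1056.50 vs 838.00 mm²).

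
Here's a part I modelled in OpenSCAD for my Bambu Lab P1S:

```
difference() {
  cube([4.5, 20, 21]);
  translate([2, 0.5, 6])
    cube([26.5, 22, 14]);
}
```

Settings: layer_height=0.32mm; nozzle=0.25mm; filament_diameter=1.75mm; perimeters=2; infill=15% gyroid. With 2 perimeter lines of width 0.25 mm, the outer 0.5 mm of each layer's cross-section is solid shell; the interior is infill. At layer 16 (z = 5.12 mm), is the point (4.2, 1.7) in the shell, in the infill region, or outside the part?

At z = 5.12 mm: the 4.5×20 cube contributes its full rectangle; the cube at (2, 0.5) does not reach this height (z outside [6, 20]); Taking the first minus the rest: none of the subtracted shapes is present at this height, so the 4.5×20 cube is unchanged — 1 connected region. Overall, the cross-section is a single solid region. The nearest boundary edge runs (4.50, 0.00)→(4.50, 20.00); distance from the point to it = 0.30 mm. The point is inside the cross-section, 0.30 mm from the nearest boundary — within the 0.5 mm shell band (2 × 0.25).

shell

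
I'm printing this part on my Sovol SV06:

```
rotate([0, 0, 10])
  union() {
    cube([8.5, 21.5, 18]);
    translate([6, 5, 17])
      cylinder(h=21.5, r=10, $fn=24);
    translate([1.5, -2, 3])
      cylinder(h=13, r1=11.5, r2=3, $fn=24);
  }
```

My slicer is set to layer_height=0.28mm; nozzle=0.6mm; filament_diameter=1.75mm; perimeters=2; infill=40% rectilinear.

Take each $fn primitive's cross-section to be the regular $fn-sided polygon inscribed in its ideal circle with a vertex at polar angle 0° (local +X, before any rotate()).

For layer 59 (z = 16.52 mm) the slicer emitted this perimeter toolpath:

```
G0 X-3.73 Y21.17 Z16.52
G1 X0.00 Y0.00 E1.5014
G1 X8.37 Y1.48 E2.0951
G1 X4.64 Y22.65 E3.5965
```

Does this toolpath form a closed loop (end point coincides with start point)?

Start point (G0): (-3.73, 21.17). End point (last G1): the path does not return to the start — open.

no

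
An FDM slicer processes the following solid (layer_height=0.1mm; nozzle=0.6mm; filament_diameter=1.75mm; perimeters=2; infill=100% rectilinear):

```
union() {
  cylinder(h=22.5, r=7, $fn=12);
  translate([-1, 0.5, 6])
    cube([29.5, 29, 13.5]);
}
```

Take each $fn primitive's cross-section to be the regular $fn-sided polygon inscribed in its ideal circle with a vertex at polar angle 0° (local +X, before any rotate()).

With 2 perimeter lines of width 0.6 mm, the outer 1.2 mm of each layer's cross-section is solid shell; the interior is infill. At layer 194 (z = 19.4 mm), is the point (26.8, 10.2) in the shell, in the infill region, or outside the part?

At z = 19.4 mm: the r=7 cylinder contributes a regular 12-gon of circumradius 7; the cube at (-1, 0.5) is present — its section is the full 29.5×29 rectangle; Taking the union: the regions partially overlap (shared area 39.65 mm²), so overlapping operands fuse into one piece — 1 connected region. Overall, the cross-section is a single solid region. The nearest boundary edge runs (28.50, 29.50)→(28.50, 0.50); distance from the point to it = 1.70 mm. The point is inside the cross-section and 1.70 mm from the nearest boundary — more than the 1.2 mm shell width (2 × 0.6), so it's in the infill interior.

infill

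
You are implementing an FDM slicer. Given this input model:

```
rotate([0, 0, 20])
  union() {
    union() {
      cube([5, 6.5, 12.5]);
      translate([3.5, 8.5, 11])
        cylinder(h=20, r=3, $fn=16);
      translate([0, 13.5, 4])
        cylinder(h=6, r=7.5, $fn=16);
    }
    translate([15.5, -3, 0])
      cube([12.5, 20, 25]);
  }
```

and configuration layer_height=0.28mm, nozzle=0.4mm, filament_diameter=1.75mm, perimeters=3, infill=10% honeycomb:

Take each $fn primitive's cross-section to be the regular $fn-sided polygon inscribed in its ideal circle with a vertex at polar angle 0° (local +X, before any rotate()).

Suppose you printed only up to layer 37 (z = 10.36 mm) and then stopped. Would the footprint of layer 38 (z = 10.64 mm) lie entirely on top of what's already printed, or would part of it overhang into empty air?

Compare the two slices. At z = 10.36: the cube is present — its section is the full 5×6.5 rectangle (area 32.50 mm²); the cylinder at (3.5, 8.5) is not intersected at this z (z outside [11, 31]); the cylinder at (0, 13.5) is not intersected at this z (z outside [4, 10]); Combining (union): only the 5×6.5 cube is present, so the union is just that shape — area = 32.50 mm²; the 12.5×20 cube at (15.5, -3) contributes its full rectangle (area 250.00 mm²); Combining (union): the 2 present regions are separate (no shared area or edge), so areas and boundary lengths simply add and each stays a separate island — area = 282.50 mm²; (rotated 20° about Z; rotation is an isometry so areas/perimeters/island counts are preserved). At z = 10.64: the cube is present — its section is the full 5×6.5 rectangle (area 32.50 mm²); the cylinder at (3.5, 8.5) is not intersected at this z (z outside [11, 31]); the cylinder at (0, 13.5) is not intersected at this z (z outside [4, 10]); Merging all regions: only the 5×6.5 cube is present, so the union is just that shape — area = 32.50 mm²; the cube at (15.5, -3) (footprint 12.5×20) is included at this height (area 250.00 mm²); Combining (union): the 2 present regions are separate (no shared area or edge), so areas and boundary lengths simply add and each stays a separate island — area = 282.50 mm²; (whole slice rotated 20° about Z — lengths, areas and connectivity unchanged). Checking containment: the cross-section at z = 10.64 is a subset of the cross-section at z = 10.36.

entirely on top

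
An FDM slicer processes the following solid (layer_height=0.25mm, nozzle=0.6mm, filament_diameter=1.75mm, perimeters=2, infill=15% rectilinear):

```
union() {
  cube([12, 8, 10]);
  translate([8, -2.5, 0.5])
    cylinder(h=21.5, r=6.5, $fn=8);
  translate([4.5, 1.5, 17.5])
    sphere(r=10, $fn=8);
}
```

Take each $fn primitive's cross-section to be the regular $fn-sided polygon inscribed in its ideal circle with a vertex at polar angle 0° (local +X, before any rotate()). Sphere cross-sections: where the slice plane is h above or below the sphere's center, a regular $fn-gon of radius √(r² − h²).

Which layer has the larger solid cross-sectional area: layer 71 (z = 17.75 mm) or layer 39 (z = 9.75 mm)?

layer 71 (z = 17.75 mm)

Layer 71 (z = 17.75): the cube is absent (z outside [0, 10]); the r=6.5 cylinder at (8, -2.5) gives a regular 8-gon of circumradius 6.5 (constant along its height) (area = (8/2)·6.500²·sin(360°/8) = 119.50 mm²); the sphere at (4.5, 1.5): section is a regular 8-gon, circumradius = √(r²−h²) = √(10²−0.25²) = 9.997 (area = (8/2)·9.997²·sin(360°/8) = 282.67 mm²); Taking the union: the regions partially overlap — summed areas 402.17 mm² minus the doubly-counted overlap 101.20 mm² gives 300.97 mm² — area = 300.97 mm². So its area = 300.97 mm². Layer 39 (z = 9.75): the cube (footprint 12×8) is included at this height (area 96.00 mm²); the r=6.5 cylinder at (8, -2.5) gives a regular 8-gon of circumradius 6.5 (constant along its height) (area = (8/2)·6.500²·sin(360°/8) = 119.50 mm²); the r=10 sphere at (4.5, 1.5) slices to a regular 8-gon of circumradius 6.320 (√(r²−h²) with h=7.75 from center) (area = (8/2)·6.320²·sin(360°/8) = 112.96 mm²); Merging all regions: the regions partially overlap — summed areas 328.46 mm² minus the doubly-counted overlap 126.09 mm² gives 202.37 mm² — area = 202.37 mm². So its area = 202.37 mm². Layer 71 is larger (300.97 vs 202.37 mm²).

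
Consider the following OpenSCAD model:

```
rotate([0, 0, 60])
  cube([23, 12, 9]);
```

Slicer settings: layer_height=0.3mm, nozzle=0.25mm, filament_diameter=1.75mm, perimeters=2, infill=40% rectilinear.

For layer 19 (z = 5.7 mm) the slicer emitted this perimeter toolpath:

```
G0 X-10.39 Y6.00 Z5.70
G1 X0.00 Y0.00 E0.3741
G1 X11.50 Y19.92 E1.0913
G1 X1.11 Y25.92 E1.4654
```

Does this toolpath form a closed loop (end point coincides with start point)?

Start point (G0): (-10.39, 6.00). End point (last G1): the path does not return to the start — open.

no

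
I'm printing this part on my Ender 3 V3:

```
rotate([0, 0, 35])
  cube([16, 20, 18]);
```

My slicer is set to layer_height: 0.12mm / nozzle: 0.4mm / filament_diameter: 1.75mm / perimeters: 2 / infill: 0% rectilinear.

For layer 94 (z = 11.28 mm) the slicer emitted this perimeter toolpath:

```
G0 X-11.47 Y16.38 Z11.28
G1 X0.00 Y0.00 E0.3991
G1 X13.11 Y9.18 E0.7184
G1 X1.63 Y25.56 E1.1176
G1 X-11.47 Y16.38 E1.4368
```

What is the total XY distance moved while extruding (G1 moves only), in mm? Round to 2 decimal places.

Sum the Euclidean lengths of each G1 segment: total = 72.00 mm.

72.00 mm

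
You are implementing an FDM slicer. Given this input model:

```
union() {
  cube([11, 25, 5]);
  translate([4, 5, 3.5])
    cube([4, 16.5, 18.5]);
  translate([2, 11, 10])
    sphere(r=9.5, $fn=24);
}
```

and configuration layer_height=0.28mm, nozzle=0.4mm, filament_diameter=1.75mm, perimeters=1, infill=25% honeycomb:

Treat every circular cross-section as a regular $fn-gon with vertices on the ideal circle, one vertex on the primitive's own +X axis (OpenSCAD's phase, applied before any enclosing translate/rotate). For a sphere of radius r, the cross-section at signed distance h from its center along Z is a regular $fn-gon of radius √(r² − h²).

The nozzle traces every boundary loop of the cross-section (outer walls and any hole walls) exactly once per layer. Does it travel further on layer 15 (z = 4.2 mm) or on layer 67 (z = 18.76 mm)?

layer 15 (z = 4.2 mm)

Layer 15 (z = 4.2): the cube is present — its section is the full 11×25 rectangle (perimeter 72.00 mm); the cube at (4, 5) is present — its section is the full 4×16.5 rectangle (perimeter 41.00 mm); the r=9.5 sphere at (2, 11) slices to a regular 24-gon of circumradius 7.524 (√(r²−h²) with h=5.8 from center) (perimeter = 2·24·7.524·sin(180°/24) = 47.14 mm); Taking the union: the regions partially overlap (shared area 183.48 mm²), so the edge portions inside another operand are dropped and the merged outline is re-measured after clipping — boundary = 77.04 mm. So its perimeter = 77.04 mm. Layer 67 (z = 18.76): the cube is not intersected at this z (z outside [0, 5]); the 4×16.5 cube at (4, 5) contributes its full rectangle (perimeter 41.00 mm); the sphere at (2, 11): section is a regular 24-gon, circumradius = √(r²−h²) = √(9.5²−8.76²) = 3.676 (perimeter = 2·24·3.676·sin(180°/24) = 23.03 mm); Merging all regions: the regions partially overlap (shared area 7.13 mm²), so the edge portions inside another operand are dropped and the merged outline is re-measured after clipping — boundary = 50.64 mm. So its perimeter = 50.64 mm. Layer 15 is larger (77.04 vs 50.64 mm).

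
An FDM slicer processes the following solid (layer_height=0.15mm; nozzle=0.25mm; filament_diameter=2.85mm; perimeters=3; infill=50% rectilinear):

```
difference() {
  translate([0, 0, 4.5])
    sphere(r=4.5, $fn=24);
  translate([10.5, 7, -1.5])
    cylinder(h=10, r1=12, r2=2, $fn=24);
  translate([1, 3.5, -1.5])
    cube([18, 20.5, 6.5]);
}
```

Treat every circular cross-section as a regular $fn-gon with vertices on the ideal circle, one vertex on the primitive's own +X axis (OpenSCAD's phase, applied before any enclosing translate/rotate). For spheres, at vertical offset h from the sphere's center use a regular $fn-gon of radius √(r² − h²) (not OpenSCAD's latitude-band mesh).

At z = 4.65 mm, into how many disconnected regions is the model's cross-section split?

At z = 4.65 mm: the r=4.5 sphere slices to a regular 24-gon of circumradius 4.497 (√(r²−h²) with h=0.15 from center); the cone at (10.5, 7): at t=0.615 of its height the radius interpolates to r₁+(r₂−r₁)t = 5.850, giving a regular 24-gon of that circumradius; the cube at (1, 3.5) is present — its section is the full 18×20.5 rectangle; Subtracting the remaining from the first: starting from the r=4.5 sphere, the cone at (10.5, 7) misses the remaining region (no effect); the 18×20.5 cube at (1, 3.5) partially overlaps it — only the 0.91 mm² overlap (of its 369.00 mm²) is removed, clipping the outline — 1 connected region. The result has 1 disconnected region.

1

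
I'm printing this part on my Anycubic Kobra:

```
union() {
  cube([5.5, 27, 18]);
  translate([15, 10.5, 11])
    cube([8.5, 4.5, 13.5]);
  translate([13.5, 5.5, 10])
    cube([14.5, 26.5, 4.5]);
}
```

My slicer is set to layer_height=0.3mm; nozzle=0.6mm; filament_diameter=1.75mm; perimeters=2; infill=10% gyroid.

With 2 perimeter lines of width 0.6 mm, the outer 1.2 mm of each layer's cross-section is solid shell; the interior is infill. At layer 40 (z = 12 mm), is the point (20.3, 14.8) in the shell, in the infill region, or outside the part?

infill

At z = 12 mm: the 5.5×27 cube contributes its full rectangle; the cube at (15, 10.5) (footprint 8.5×4.5) is included at this height; the cube at (13.5, 5.5) is present — its section is the full 14.5×26.5 rectangle; Combining (union): the regions partially overlap (shared area 38.25 mm²), so overlapping operands fuse into one piece — 2 connected regions. Overall, the cross-section has 2 separate islands. The nearest boundary edge runs (13.50, 5.50)→(13.50, 32.00); distance from the point to it = 6.80 mm. (Shell/infill is judged within the island containing the point — the largest one.) The point is inside the cross-section and 6.80 mm from the nearest boundary — more than the 1.2 mm shell width (2 × 0.6), so it's in the infill interior.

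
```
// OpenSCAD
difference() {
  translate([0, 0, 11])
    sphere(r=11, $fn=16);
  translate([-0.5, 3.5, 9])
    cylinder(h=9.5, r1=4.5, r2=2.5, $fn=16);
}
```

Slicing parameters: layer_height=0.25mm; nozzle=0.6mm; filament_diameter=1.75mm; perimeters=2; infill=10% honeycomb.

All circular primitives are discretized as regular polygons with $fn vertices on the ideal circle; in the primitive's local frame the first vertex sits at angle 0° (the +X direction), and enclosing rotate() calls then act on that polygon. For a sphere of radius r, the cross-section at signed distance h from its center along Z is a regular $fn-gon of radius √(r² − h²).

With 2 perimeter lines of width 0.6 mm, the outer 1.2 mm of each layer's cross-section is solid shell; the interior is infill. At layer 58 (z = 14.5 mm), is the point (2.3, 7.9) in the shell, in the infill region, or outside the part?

infill

At z = 14.5 mm: the sphere: section is a regular 16-gon, circumradius = √(r²−h²) = √(11²−3.5²) = 10.428; the cone at (-0.5, 3.5) (r1=4.5→r2=2.5) has section circumradius 3.342 here — a regular 16-gon; Subtracting the remaining from the first: starting from the r=11 sphere, the cone at (-0.5, 3.5) lies wholly inside it (removes its full 34.20 mm² and its 20.86 mm outline becomes a hole wall) — 1 connected region with 1 hole. Overall, the cross-section is one region with 1 hole. The nearest boundary edge runs (1.86, 5.86)→(0.78, 6.59); distance from the point to it = 1.94 mm. The point is inside the cross-section and 1.94 mm from the nearest boundary — more than the 1.2 mm shell width (2 × 0.6), so it's in the infill interior.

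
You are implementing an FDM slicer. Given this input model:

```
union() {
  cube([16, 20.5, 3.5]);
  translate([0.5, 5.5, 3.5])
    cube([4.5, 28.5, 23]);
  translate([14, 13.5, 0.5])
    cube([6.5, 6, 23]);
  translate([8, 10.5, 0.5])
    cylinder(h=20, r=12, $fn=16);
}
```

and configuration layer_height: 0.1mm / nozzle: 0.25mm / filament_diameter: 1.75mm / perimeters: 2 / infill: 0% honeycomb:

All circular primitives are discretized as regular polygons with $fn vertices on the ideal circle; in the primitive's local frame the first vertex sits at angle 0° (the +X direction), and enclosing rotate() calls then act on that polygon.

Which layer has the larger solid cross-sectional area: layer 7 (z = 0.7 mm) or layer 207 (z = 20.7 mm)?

layer 7 (z = 0.7 mm)

Layer 7 (z = 0.7): the cube (footprint 16×20.5) is included at this height (area 328.00 mm²); the cube at (0.5, 5.5) does not reach this height (z outside [3.5, 26.5]); the 6.5×6 cube at (14, 13.5) contributes its full rectangle (area 39.00 mm²); the r=12 cylinder at (8, 10.5) gives a regular 16-gon of circumradius 12 (constant along its height) (area = (16/2)·12.000²·sin(360°/16) = 440.85 mm²); Combining (union): the regions partially overlap — summed areas 807.85 mm² minus the doubly-counted overlap 345.80 mm² gives 462.05 mm² — area = 462.05 mm². So its area = 462.05 mm². Layer 207 (z = 20.7): the cube is absent (z outside [0, 3.5]); the cube at (0.5, 5.5) is present — its section is the full 4.5×28.5 rectangle (area 128.25 mm²); the cube at (14, 13.5) (footprint 6.5×6) is included at this height (area 39.00 mm²); the cylinder at (8, 10.5) is not intersected at this z (z outside [0.5, 20.5]); Merging all regions: the 2 present regions are separate (no shared area or edge), so areas and boundary lengths simply add and each stays a separate island — area = 167.25 mm². So its area = 167.25 mm². Layer 7 is larger (462.05 vs 167.25 mm²).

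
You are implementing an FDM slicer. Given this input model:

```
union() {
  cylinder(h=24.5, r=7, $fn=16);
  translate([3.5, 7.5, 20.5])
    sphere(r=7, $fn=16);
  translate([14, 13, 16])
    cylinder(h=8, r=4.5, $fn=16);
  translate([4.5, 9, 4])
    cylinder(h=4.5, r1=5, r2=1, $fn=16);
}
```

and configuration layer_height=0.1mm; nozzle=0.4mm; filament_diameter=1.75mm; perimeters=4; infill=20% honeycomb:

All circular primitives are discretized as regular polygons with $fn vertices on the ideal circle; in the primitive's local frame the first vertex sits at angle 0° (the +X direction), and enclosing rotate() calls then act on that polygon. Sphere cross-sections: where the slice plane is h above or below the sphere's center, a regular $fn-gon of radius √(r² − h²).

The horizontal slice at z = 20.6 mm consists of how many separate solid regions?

At z = 20.6 mm: the cylinder: section is a regular 16-gon, circumradius r=7; the sphere at (3.5, 7.5): section is a regular 16-gon, circumradius = √(r²−h²) = √(7²−0.1²) = 6.999; the r=4.5 cylinder at (14, 13) gives a regular 16-gon of circumradius 4.5 (constant along its height); the cone at (4.5, 9) is not intersected at this z (z outside [4, 8.5]); Taking the union: the regions partially overlap (shared area 42.93 mm²), so overlapping operands fuse into one piece — 2 connected regions. The result has 2 disconnected regions.

2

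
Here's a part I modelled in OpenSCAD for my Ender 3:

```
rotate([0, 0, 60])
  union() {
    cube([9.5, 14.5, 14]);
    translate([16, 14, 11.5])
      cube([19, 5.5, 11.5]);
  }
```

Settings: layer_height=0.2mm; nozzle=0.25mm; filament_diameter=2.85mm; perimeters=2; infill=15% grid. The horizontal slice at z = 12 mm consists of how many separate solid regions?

2

At z = 12 mm: the cube (footprint 9.5×14.5) is included at this height; the 19×5.5 cube at (16, 14) contributes its full rectangle; Merging all regions: the 2 present regions are separate (no shared area or edge), so areas and boundary lengths simply add and each stays a separate island — 2 connected regions; (rotated 60° about Z; rotation is an isometry so areas/perimeters/island counts are preserved). The result has 2 disconnected regions.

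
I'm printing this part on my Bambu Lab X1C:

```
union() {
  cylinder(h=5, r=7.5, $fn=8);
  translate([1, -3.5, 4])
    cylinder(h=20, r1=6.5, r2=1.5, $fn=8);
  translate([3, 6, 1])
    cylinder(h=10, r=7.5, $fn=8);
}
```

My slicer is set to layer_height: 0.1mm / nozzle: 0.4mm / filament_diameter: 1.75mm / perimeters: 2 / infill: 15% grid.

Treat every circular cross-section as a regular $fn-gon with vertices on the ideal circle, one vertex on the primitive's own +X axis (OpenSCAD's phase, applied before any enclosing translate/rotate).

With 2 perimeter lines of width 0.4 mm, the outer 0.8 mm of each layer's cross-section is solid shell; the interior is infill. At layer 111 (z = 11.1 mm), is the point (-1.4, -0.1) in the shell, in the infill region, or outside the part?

shell

At z = 11.1 mm: the cylinder is absent (z outside [0, 5]); the cone at (1, -3.5) contributes a regular 8-gon of circumradius 4.725 (interpolated between r1=6.5 and r2=1.5 at t=0.355); the cylinder at (3, 6) is not intersected at this z (z outside [1, 11]); Combining (union): only the cone at (1, -3.5) is present, so the union is just that shape — 1 connected region. Overall, the cross-section is a single solid region. The nearest boundary edge runs (1.00, 1.22)→(-2.34, -0.16); distance from the point to it = 0.31 mm. The point is inside the cross-section, 0.31 mm from the nearest boundary — within the 0.8 mm shell band (2 × 0.4).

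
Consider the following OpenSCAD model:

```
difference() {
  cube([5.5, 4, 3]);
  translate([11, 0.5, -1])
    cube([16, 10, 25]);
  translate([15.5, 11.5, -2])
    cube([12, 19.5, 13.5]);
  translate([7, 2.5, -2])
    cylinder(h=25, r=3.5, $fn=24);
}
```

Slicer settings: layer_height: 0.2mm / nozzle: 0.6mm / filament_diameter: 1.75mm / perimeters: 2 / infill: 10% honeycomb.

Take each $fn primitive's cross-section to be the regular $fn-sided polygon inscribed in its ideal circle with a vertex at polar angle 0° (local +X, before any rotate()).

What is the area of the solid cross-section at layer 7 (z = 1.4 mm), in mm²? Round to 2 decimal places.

15.07 mm²

At z = 1.4 mm: the cube is present — its section is the full 5.5×4 rectangle (area 22.00 mm²); the cube at (11, 0.5) (footprint 16×10) is included at this height (area 160.00 mm²); the cube at (15.5, 11.5) (footprint 12×19.5) is included at this height (area 234.00 mm²); the r=3.5 cylinder at (7, 2.5) gives a regular 24-gon of circumradius 3.5 (constant along its height) (area = (24/2)·3.500²·sin(360°/24) = 38.05 mm²); Taking the first minus the rest: starting from the 5.5×4 cube (22.00 mm²), the 16×10 cube at (11, 0.5) misses the remaining region (no effect); the 12×19.5 cube at (15.5, 11.5) misses the remaining region (no effect); the r=3.5 cylinder at (7, 2.5) partially overlaps it — only the 6.93 mm² overlap (of its 38.05 mm²) is removed, clipping the outline — area = 15.07 mm². Overall, the cross-section is a single solid region. Net area = 15.07 mm².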